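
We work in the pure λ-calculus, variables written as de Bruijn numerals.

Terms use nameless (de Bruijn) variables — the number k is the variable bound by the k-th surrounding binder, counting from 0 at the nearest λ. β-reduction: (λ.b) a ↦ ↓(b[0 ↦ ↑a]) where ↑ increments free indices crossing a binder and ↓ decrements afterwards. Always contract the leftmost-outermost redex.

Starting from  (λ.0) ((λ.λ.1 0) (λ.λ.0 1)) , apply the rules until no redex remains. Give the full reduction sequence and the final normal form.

Answer: normal form = λ.λ.0 1  (in 3 steps)

Reduction:
  start: (λ.0) ((λ.λ.1 0) (λ.λ.0 1))
  →1  (λ.λ.1 0) (λ.λ.0 1)
  →2  λ.(λ.λ.0 1) 0
  →3  λ.λ.0 1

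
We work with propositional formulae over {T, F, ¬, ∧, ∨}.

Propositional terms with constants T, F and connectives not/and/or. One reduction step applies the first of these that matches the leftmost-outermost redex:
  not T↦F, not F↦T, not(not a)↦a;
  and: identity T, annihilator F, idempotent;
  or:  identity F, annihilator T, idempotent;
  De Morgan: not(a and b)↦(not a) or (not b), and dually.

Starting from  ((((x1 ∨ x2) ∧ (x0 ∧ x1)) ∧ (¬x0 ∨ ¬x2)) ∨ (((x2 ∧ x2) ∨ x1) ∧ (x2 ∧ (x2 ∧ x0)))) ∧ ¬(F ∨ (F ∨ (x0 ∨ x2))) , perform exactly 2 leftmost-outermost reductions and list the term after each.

Answer: after 2 steps: ((((x1 ∨ x2) ∧ (x0 ∧ x1)) ∧ (¬x0 ∨ ¬x2)) ∨ ((x2 ∨ x1) ∧ (x2 ∧ (x2 ∧ x0)))) ∧ (¬F ∧ ¬(F ∨ (x0 ∨ x2)))

Derivation:
  start: ((((x1 ∨ x2) ∧ (x0 ∧ x1)) ∧ (¬x0 ∨ ¬x2)) ∨ (((x2 ∧ x2) ∨ x1) ∧ (x2 ∧ (x2 ∧ x0)))) ∧ ¬(F ∨ (F ∨ (x0 ∨ x2)))
  [1] ((((x1 ∨ x2) ∧ (x0 ∧ x1)) ∧ (¬x0 ∨ ¬x2)) ∨ ((x2 ∨ x1) ∧ (x2 ∧ (x2 ∧ x0)))) ∧ ¬(F ∨ (F ∨ (x0 ∨ x2)))
  [2] ((((x1 ∨ x2) ∧ (x0 ∧ x1)) ∧ (¬x0 ∨ ¬x2)) ∨ ((x2 ∨ x1) ∧ (x2 ∧ (x2 ∧ x0)))) ∧ (¬F ∧ ¬(F ∨ (x0 ∨ x2)))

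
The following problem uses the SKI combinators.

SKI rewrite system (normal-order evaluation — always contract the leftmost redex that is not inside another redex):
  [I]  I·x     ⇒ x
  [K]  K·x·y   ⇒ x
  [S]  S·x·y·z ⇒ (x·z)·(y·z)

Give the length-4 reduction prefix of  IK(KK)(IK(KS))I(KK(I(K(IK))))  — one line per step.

  start: IK(KK)(IK(KS))I(KK(I(K(IK))))
  [1] K(KK)(IK(KS))I(KK(I(K(IK))))
  [2] KKI(KK(I(K(IK))))
  [3] K(KK(I(K(IK))))
  [4] KK

Answer: after 4 steps: KK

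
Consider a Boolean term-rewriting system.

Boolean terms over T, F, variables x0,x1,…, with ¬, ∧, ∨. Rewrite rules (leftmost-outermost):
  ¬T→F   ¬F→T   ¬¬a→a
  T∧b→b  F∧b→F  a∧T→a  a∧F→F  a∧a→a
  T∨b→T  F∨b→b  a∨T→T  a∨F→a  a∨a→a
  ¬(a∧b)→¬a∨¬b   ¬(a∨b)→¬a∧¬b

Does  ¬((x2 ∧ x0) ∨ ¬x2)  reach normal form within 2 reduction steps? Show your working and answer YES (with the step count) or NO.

  start: ¬((x2 ∧ x0) ∨ ¬x2)
  [1] ¬(x2 ∧ x0) ∧ ¬¬x2
  [2] (¬x2 ∨ ¬x0) ∧ ¬¬x2

Answer: NO — after 2 steps the term is (¬x2 ∨ ¬x0) ∧ ¬¬x2, not yet normal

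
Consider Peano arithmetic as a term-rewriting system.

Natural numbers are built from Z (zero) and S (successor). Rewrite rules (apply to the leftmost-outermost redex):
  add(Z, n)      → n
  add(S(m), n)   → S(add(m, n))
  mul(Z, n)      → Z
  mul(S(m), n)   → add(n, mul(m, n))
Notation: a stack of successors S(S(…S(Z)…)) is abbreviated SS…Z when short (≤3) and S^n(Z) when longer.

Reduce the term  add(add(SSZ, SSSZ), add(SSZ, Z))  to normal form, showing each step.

Answer: normal form = S^7(Z)  (in 12 steps)

Working:
  start: add(add(SSZ, SSSZ), add(SSZ, Z))
  [1] add(S(add(SZ, SSSZ)), add(SSZ, Z))
  [2] S(add(add(SZ, SSSZ), add(SSZ, Z)))
  [3] S(add(S(add(Z, SSSZ)), add(SSZ, Z)))
  [4] S(S(add(add(Z, SSSZ), add(SSZ, Z))))
  [5] S(S(add(SSSZ, add(SSZ, Z))))
  [6] S(S(S(add(SSZ, add(SSZ, Z)))))
  [7] S(S(S(S(add(SZ, add(SSZ, Z))))))
  [8] S(S(S(S(S(add(Z, add(SSZ, Z)))))))
  [9] S(S(S(S(S(add(SSZ, Z))))))
  [10] S(S(S(S(S(S(add(SZ, Z)))))))
  [11] S(S(S(S(S(S(S(add(Z, Z))))))))
  [12] S^7(Z)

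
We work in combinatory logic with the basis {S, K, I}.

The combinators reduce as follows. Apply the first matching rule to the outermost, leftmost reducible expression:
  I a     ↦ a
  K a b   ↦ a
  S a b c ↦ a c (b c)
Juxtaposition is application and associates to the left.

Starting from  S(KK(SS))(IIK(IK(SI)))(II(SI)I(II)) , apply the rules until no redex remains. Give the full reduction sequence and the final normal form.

Answer: normal form = I  (in 11 steps)

Reduction:
  start: S(KK(SS))(IIK(IK(SI)))(II(SI)I(II))
  [1] KK(SS)(II(SI)I(II))(IIK(IK(SI))(II(SI)I(II)))
  [2] K(II(SI)I(II))(IIK(IK(SI))(II(SI)I(II)))
  [3] II(SI)I(II)
  [4] I(SI)I(II)
  [5] SII(II)
  [6] I(II)(I(II))
  [7] II(I(II))
  [8] I(I(II))
  [9] I(II)
  [10] II
  [11] I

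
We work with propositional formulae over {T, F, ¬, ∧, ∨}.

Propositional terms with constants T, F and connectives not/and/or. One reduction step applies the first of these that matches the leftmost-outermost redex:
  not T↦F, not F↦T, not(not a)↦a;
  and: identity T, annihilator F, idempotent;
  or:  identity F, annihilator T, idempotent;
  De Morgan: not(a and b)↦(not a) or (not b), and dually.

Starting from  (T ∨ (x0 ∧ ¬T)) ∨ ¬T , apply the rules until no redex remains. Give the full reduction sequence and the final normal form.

  start: (T ∨ (x0 ∧ ¬T)) ∨ ¬T
  →1  T ∨ ¬T
  →2  T

Answer: normal form = T  (in 2 steps)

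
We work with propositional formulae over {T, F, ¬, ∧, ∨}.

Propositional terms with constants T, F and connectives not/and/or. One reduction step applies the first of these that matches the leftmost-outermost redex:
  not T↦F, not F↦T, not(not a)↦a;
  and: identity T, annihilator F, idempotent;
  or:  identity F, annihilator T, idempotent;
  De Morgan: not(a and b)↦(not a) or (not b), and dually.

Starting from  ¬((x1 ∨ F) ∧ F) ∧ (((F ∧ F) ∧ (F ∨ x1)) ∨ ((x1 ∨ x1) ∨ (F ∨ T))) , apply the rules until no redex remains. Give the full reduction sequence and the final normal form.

Answer: normal form = T  (in 13 steps)

Reduction:
  start: ¬((x1 ∨ F) ∧ F) ∧ (((F ∧ F) ∧ (F ∨ x1)) ∨ ((x1 ∨ x1) ∨ (F ∨ T)))
  →1  (¬(x1 ∨ F) ∨ ¬F) ∧ (((F ∧ F) ∧ (F ∨ x1)) ∨ ((x1 ∨ x1) ∨ (F ∨ T)))
  →2  ((¬x1 ∧ ¬F) ∨ ¬F) ∧ (((F ∧ F) ∧ (F ∨ x1)) ∨ ((x1 ∨ x1) ∨ (F ∨ T)))
  →3  ((¬x1 ∧ T) ∨ ¬F) ∧ (((F ∧ F) ∧ (F ∨ x1)) ∨ ((x1 ∨ x1) ∨ (F ∨ T)))
  →4  (¬x1 ∨ ¬F) ∧ (((F ∧ F) ∧ (F ∨ x1)) ∨ ((x1 ∨ x1) ∨ (F ∨ T)))
  →5  (¬x1 ∨ T) ∧ (((F ∧ F) ∧ (F ∨ x1)) ∨ ((x1 ∨ x1) ∨ (F ∨ T)))
  →6  T ∧ (((F ∧ F) ∧ (F ∨ x1)) ∨ ((x1 ∨ x1) ∨ (F ∨ T)))
  →7  ((F ∧ F) ∧ (F ∨ x1)) ∨ ((x1 ∨ x1) ∨ (F ∨ T))
  →8  (F ∧ (F ∨ x1)) ∨ ((x1 ∨ x1) ∨ (F ∨ T))
  →9  F ∨ ((x1 ∨ x1) ∨ (F ∨ T))
  →10  (x1 ∨ x1) ∨ (F ∨ T)
  →11  x1 ∨ (F ∨ T)
  →12  x1 ∨ T
  →13  T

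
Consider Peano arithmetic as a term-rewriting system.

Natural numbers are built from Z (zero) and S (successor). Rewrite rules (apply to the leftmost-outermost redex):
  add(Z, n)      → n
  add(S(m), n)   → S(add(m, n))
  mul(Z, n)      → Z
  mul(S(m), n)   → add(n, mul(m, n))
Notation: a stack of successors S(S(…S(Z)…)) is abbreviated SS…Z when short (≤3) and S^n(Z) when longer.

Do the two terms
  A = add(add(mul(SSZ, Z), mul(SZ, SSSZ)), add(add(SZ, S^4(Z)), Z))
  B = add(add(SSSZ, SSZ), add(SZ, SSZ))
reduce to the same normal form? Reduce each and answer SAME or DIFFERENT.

Answer: SAME — A ⇓ S^8(Z), B ⇓ S^8(Z)

Derivation:
Term A:
  start: add(add(mul(SSZ, Z), mul(SZ, SSSZ)), add(add(SZ, S^4(Z)), Z))
  [1] add(add(add(Z, mul(SZ, Z)), mul(SZ, SSSZ)), add(add(SZ, S^4(Z)), Z))
  [2] add(add(mul(SZ, Z), mul(SZ, SSSZ)), add(add(SZ, S^4(Z)), Z))
  [3] add(add(add(Z, mul(Z, Z)), mul(SZ, SSSZ)), add(add(SZ, S^4(Z)), Z))
  [4] add(add(mul(Z, Z), mul(SZ, SSSZ)), add(add(SZ, S^4(Z)), Z))
  [5] add(add(Z, mul(SZ, SSSZ)), add(add(SZ, S^4(Z)), Z))
  [6] add(mul(SZ, SSSZ), add(add(SZ, S^4(Z)), Z))
  [7] add(add(SSSZ, mul(Z, SSSZ)), add(add(SZ, S^4(Z)), Z))
  [8] add(S(add(SSZ, mul(Z, SSSZ))), add(add(SZ, S^4(Z)), Z))
  [9] S(add(add(SSZ, mul(Z, SSSZ)), add(add(SZ, S^4(Z)), Z)))
  [10] S(add(S(add(SZ, mul(Z, SSSZ))), add(add(SZ, S^4(Z)), Z)))
  [11] S(S(add(add(SZ, mul(Z, SSSZ)), add(add(SZ, S^4(Z)), Z))))
  [12] S(S(add(S(add(Z, mul(Z, SSSZ))), add(add(SZ, S^4(Z)), Z))))
  [13] S(S(S(add(add(Z, mul(Z, SSSZ)), add(add(SZ, S^4(Z)), Z)))))
  [14] S(S(S(add(mul(Z, SSSZ), add(add(SZ, S^4(Z)), Z)))))
  [15] S(S(S(add(Z, add(add(SZ, S^4(Z)), Z)))))
  [16] S(S(S(add(add(SZ, S^4(Z)), Z))))
  [17] S(S(S(add(S(add(Z, S^4(Z))), Z))))
  [18] S(S(S(S(add(add(Z, S^4(Z)), Z)))))
  [19] S(S(S(S(add(S^4(Z), Z)))))
  [20] S(S(S(S(S(add(SSSZ, Z))))))
  [21] S(S(S(S(S(S(add(SSZ, Z)))))))
  [22] S(S(S(S(S(S(S(add(SZ, Z))))))))
  [23] S(S(S(S(S(S(S(S(add(Z, Z)))))))))
  [24] S^8(Z)

Term B:
  start: add(add(SSSZ, SSZ), add(SZ, SSZ))
  [1] add(S(add(SSZ, SSZ)), add(SZ, SSZ))
  [2] S(add(add(SSZ, SSZ), add(SZ, SSZ)))
  [3] S(add(S(add(SZ, SSZ)), add(SZ, SSZ)))
  [4] S(S(add(add(SZ, SSZ), add(SZ, SSZ))))
  [5] S(S(add(S(add(Z, SSZ)), add(SZ, SSZ))))
  [6] S(S(S(add(add(Z, SSZ), add(SZ, SSZ)))))
  [7] S(S(S(add(SSZ, add(SZ, SSZ)))))
  [8] S(S(S(S(add(SZ, add(SZ, SSZ))))))
  [9] S(S(S(S(S(add(Z, add(SZ, SSZ)))))))
  [10] S(S(S(S(S(add(SZ, SSZ))))))
  [11] S(S(S(S(S(S(add(Z, SSZ)))))))
  [12] S^8(Z)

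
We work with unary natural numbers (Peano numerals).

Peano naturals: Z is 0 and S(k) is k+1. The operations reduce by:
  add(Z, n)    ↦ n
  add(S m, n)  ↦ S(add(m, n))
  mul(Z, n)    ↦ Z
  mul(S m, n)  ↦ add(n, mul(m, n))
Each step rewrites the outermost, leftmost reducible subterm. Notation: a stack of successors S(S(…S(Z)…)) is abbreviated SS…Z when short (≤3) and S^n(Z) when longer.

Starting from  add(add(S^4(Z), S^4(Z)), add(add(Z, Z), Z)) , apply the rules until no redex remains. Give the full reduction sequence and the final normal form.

Answer: normal form = S^8(Z)  (in 16 steps)

Working:
  start: add(add(S^4(Z), S^4(Z)), add(add(Z, Z), Z))
  →1  add(S(add(SSSZ, S^4(Z))), add(add(Z, Z), Z))
  →2  S(add(add(SSSZ, S^4(Z)), add(add(Z, Z), Z)))
  →3  S(add(S(add(SSZ, S^4(Z))), add(add(Z, Z), Z)))
  →4  S(S(add(add(SSZ, S^4(Z)), add(add(Z, Z), Z))))
  →5  S(S(add(S(add(SZ, S^4(Z))), add(add(Z, Z), Z))))
  →6  S(S(S(add(add(SZ, S^4(Z)), add(add(Z, Z), Z)))))
  →7  S(S(S(add(S(add(Z, S^4(Z))), add(add(Z, Z), Z)))))
  →8  S(S(S(S(add(add(Z, S^4(Z)), add(add(Z, Z), Z))))))
  →9  S(S(S(S(add(S^4(Z), add(add(Z, Z), Z))))))
  →10  S(S(S(S(S(add(SSSZ, add(add(Z, Z), Z)))))))
  →11  S(S(S(S(S(S(add(SSZ, add(add(Z, Z), Z))))))))
  →12  S(S(S(S(S(S(S(add(SZ, add(add(Z, Z), Z)))))))))
  →13  S(S(S(S(S(S(S(S(add(Z, add(add(Z, Z), Z))))))))))
  →14  S(S(S(S(S(S(S(S(add(add(Z, Z), Z)))))))))
  →15  S(S(S(S(S(S(S(S(add(Z, Z)))))))))
  →16  S^8(Z)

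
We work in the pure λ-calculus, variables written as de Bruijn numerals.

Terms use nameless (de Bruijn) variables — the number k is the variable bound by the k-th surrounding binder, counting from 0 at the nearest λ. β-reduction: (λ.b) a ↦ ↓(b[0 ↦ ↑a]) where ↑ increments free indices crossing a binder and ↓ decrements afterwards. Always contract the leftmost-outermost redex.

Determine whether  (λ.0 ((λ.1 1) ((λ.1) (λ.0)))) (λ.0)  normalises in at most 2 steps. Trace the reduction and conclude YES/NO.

Answer: NO — after 2 steps the term is (λ.(λ.0) (λ.0)) ((λ.λ.0) (λ.0)), not yet normal

Derivation:
  start: (λ.0 ((λ.1 1) ((λ.1) (λ.0)))) (λ.0)
  →1  (λ.0) ((λ.(λ.0) (λ.0)) ((λ.λ.0) (λ.0)))
  →2  (λ.(λ.0) (λ.0)) ((λ.λ.0) (λ.0))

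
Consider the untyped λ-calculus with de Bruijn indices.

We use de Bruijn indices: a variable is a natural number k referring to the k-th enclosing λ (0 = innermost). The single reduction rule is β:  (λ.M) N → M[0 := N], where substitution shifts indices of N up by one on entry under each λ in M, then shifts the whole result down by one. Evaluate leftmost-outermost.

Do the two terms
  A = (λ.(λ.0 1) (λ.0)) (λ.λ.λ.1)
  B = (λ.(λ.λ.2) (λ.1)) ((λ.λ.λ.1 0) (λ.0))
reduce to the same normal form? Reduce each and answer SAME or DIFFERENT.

Answer: DIFFERENT — A ⇓ λ.λ.λ.1, B ⇓ λ.λ.λ.1 0

Working:
Term A:
  start: (λ.(λ.0 1) (λ.0)) (λ.λ.λ.1)
  →1  (λ.0 (λ.λ.λ.1)) (λ.0)
  →2  (λ.0) (λ.λ.λ.1)
  →3  λ.λ.λ.1

Term B:
  start: (λ.(λ.λ.2) (λ.1)) ((λ.λ.λ.1 0) (λ.0))
  →1  (λ.λ.(λ.λ.λ.1 0) (λ.0)) (λ.(λ.λ.λ.1 0) (λ.0))
  →2  λ.(λ.λ.λ.1 0) (λ.0)
  →3  λ.λ.λ.1 0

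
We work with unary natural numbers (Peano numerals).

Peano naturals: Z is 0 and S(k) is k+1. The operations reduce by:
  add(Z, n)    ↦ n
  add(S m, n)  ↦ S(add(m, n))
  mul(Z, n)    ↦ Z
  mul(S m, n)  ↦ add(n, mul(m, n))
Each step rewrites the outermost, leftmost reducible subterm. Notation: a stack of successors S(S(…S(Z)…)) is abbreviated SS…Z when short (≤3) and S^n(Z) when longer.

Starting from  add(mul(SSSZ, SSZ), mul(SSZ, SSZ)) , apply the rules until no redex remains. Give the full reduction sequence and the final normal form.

Answer: normal form = S^10(Z)  (in 29 steps)

Working:
  start: add(mul(SSSZ, SSZ), mul(SSZ, SSZ))
  [1] add(add(SSZ, mul(SSZ, SSZ)), mul(SSZ, SSZ))
  [2] add(S(add(SZ, mul(SSZ, SSZ))), mul(SSZ, SSZ))
  [3] S(add(add(SZ, mul(SSZ, SSZ)), mul(SSZ, SSZ)))
  [4] S(add(S(add(Z, mul(SSZ, SSZ))), mul(SSZ, SSZ)))
  [5] S(S(add(add(Z, mul(SSZ, SSZ)), mul(SSZ, SSZ))))
  [6] S(S(add(mul(SSZ, SSZ), mul(SSZ, SSZ))))
  [7] S(S(add(add(SSZ, mul(SZ, SSZ)), mul(SSZ, SSZ))))
  [8] S(S(add(S(add(SZ, mul(SZ, SSZ))), mul(SSZ, SSZ))))
  [9] S(S(S(add(add(SZ, mul(SZ, SSZ)), mul(SSZ, SSZ)))))
  [10] S(S(S(add(S(add(Z, mul(SZ, SSZ))), mul(SSZ, SSZ)))))
  [11] S(S(S(S(add(add(Z, mul(SZ, SSZ)), mul(SSZ, SSZ))))))
  [12] S(S(S(S(add(mul(SZ, SSZ), mul(SSZ, SSZ))))))
  [13] S(S(S(S(add(add(SSZ, mul(Z, SSZ)), mul(SSZ, SSZ))))))
  [14] S(S(S(S(add(S(add(SZ, mul(Z, SSZ))), mul(SSZ, SSZ))))))
  [15] S(S(S(S(S(add(add(SZ, mul(Z, SSZ)), mul(SSZ, SSZ)))))))
  [16] S(S(S(S(S(add(S(add(Z, mul(Z, SSZ))), mul(SSZ, SSZ)))))))
  [17] S(S(S(S(S(S(add(add(Z, mul(Z, SSZ)), mul(SSZ, SSZ))))))))
  [18] S(S(S(S(S(S(add(mul(Z, SSZ), mul(SSZ, SSZ))))))))
  [19] S(S(S(S(S(S(add(Z, mul(SSZ, SSZ))))))))
  [20] S(S(S(S(S(S(mul(SSZ, SSZ)))))))
  [21] S(S(S(S(S(S(add(SSZ, mul(SZ, SSZ))))))))
  [22] S(S(S(S(S(S(S(add(SZ, mul(SZ, SSZ)))))))))
  [23] S(S(S(S(S(S(S(S(add(Z, mul(SZ, SSZ))))))))))
  [24] S(S(S(S(S(S(S(S(mul(SZ, SSZ)))))))))
  [25] S(S(S(S(S(S(S(S(add(SSZ, mul(Z, SSZ))))))))))
  [26] S(S(S(S(S(S(S(S(S(add(SZ, mul(Z, SSZ)))))))))))
  [27] S(S(S(S(S(S(S(S(S(S(add(Z, mul(Z, SSZ))))))))))))
  [28] S(S(S(S(S(S(S(S(S(S(mul(Z, SSZ)))))))))))
  [29] S^10(Z)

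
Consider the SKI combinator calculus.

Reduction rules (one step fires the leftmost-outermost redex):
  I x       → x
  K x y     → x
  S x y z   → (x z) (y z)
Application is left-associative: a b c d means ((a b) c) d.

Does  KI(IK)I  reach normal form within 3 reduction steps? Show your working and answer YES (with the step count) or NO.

Answer: YES — reaches normal form I in 2 ≤ 3 steps

Derivation:
  start: KI(IK)I
  step 1: II
  step 2: I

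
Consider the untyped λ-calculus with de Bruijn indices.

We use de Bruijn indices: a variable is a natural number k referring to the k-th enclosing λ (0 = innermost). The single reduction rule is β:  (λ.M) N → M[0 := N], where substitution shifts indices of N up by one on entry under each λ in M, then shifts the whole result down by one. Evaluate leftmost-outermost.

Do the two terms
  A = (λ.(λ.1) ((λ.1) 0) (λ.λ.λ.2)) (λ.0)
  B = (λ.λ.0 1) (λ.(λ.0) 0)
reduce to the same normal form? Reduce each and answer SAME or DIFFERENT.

Answer: DIFFERENT — A ⇓ λ.λ.λ.2, B ⇓ λ.0 (λ.0)

Working:
Term A:
  start: (λ.(λ.1) ((λ.1) 0) (λ.λ.λ.2)) (λ.0)
  →1  (λ.λ.0) ((λ.λ.0) (λ.0)) (λ.λ.λ.2)
  →2  (λ.0) (λ.λ.λ.2)
  →3  λ.λ.λ.2

Term B:
  start: (λ.λ.0 1) (λ.(λ.0) 0)
  →1  λ.0 (λ.(λ.0) 0)
  →2  λ.0 (λ.0)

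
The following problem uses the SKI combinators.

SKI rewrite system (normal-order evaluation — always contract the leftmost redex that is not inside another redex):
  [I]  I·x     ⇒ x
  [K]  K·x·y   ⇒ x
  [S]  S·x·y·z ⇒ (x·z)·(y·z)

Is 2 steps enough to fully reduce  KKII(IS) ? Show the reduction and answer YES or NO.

Answer: YES — reaches normal form I in 2 ≤ 2 steps

Reduction:
  start: KKII(IS)
  step 1: KI(IS)
  step 2: I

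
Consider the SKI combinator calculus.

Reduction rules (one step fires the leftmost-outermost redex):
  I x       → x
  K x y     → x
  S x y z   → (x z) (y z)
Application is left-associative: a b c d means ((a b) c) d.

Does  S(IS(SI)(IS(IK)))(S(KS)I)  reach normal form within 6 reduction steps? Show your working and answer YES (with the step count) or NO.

  start: S(IS(SI)(IS(IK)))(S(KS)I)
  [1] S(S(SI)(IS(IK)))(S(KS)I)
  [2] S(S(SI)(S(IK)))(S(KS)I)
  [3] S(S(SI)(SK))(S(KS)I)

Answer: YES — reaches normal form S(S(SI)(SK))(S(KS)I) in 3 ≤ 6 steps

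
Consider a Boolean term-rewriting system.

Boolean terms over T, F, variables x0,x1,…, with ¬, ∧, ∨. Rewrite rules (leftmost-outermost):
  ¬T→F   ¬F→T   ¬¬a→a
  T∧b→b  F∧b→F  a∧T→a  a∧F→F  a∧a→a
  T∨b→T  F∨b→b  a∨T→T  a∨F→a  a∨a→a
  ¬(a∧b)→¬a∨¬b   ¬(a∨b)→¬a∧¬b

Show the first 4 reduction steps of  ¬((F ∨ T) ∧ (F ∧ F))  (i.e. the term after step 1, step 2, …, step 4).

Answer: after 4 steps: ¬T ∨ ¬(F ∧ F)

Working:
  start: ¬((F ∨ T) ∧ (F ∧ F))
  step 1: ¬(F ∨ T) ∨ ¬(F ∧ F)
  step 2: (¬F ∧ ¬T) ∨ ¬(F ∧ F)
  step 3: (T ∧ ¬T) ∨ ¬(F ∧ F)
  step 4: ¬T ∨ ¬(F ∧ F)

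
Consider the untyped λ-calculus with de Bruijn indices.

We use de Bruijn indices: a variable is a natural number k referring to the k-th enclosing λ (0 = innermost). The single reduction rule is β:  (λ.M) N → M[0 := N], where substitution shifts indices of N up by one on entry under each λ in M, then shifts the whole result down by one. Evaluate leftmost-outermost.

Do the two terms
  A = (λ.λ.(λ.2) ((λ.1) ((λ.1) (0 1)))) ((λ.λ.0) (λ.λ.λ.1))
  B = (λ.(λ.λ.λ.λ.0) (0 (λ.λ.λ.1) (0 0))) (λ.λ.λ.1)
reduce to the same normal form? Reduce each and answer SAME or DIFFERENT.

Term A:
  start: (λ.λ.(λ.2) ((λ.1) ((λ.1) (0 1)))) ((λ.λ.0) (λ.λ.λ.1))
  step 1: λ.(λ.(λ.λ.0) (λ.λ.λ.1)) ((λ.1) ((λ.1) (0 ((λ.λ.0) (λ.λ.λ.1)))))
  step 2: λ.(λ.λ.0) (λ.λ.λ.1)
  step 3: λ.λ.0

Term B:
  start: (λ.(λ.λ.λ.λ.0) (0 (λ.λ.λ.1) (0 0))) (λ.λ.λ.1)
  step 1: (λ.λ.λ.λ.0) ((λ.λ.λ.1) (λ.λ.λ.1) ((λ.λ.λ.1) (λ.λ.λ.1)))
  step 2: λ.λ.λ.0

Answer: DIFFERENT — A ⇓ λ.λ.0, B ⇓ λ.λ.λ.0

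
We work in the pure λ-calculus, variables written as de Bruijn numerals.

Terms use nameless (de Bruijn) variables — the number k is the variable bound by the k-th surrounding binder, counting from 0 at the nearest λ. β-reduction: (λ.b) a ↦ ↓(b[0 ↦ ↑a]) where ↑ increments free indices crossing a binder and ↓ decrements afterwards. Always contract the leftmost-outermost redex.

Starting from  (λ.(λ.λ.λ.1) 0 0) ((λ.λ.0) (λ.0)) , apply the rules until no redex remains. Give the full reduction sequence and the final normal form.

  start: (λ.(λ.λ.λ.1) 0 0) ((λ.λ.0) (λ.0))
  →1  (λ.λ.λ.1) ((λ.λ.0) (λ.0)) ((λ.λ.0) (λ.0))
  →2  (λ.λ.1) ((λ.λ.0) (λ.0))
  →3  λ.(λ.λ.0) (λ.0)
  →4  λ.λ.0

Answer: normal form = λ.λ.0  (in 4 steps)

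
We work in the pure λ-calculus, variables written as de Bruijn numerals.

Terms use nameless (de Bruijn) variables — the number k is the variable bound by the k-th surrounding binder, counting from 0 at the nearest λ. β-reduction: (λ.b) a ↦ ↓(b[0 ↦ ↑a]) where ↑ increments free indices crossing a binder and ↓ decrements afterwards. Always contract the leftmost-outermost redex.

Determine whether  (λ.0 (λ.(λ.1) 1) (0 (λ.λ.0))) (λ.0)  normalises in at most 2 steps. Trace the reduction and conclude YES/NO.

Answer: NO — after 2 steps the term is (λ.(λ.1) (λ.0)) ((λ.0) (λ.λ.0)), not yet normal

Working:
  start: (λ.0 (λ.(λ.1) 1) (0 (λ.λ.0))) (λ.0)
  →1  (λ.0) (λ.(λ.1) (λ.0)) ((λ.0) (λ.λ.0))
  →2  (λ.(λ.1) (λ.0)) ((λ.0) (λ.λ.0))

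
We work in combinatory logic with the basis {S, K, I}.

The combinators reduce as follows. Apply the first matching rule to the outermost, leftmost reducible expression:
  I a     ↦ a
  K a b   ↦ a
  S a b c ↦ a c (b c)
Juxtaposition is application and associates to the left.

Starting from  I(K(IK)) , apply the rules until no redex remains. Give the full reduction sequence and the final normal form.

Answer: normal form = KK  (in 2 steps)

Reduction:
  start: I(K(IK))
  step 1: K(IK)
  step 2: KK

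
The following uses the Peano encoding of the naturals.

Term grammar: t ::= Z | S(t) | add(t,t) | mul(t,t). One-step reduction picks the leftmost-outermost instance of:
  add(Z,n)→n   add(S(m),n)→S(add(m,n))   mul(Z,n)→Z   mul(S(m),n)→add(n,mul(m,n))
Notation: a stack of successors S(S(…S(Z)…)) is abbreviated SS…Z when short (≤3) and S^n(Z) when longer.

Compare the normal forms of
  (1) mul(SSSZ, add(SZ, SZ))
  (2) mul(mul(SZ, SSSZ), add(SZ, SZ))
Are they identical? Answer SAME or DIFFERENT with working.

Answer: SAME — A ⇓ S^6(Z), B ⇓ S^6(Z)

Reduction:
Term A:
  start: mul(SSSZ, add(SZ, SZ))
  →1  add(add(SZ, SZ), mul(SSZ, add(SZ, SZ)))
  →2  add(S(add(Z, SZ)), mul(SSZ, add(SZ, SZ)))
  →3  S(add(add(Z, SZ), mul(SSZ, add(SZ, SZ))))
  →4  S(add(SZ, mul(SSZ, add(SZ, SZ))))
  →5  S(S(add(Z, mul(SSZ, add(SZ, SZ)))))
  →6  S(S(mul(SSZ, add(SZ, SZ))))
  →7  S(S(add(add(SZ, SZ), mul(SZ, add(SZ, SZ)))))
  →8  S(S(add(S(add(Z, SZ)), mul(SZ, add(SZ, SZ)))))
  →9  S(S(S(add(add(Z, SZ), mul(SZ, add(SZ, SZ))))))
  →10  S(S(S(add(SZ, mul(SZ, add(SZ, SZ))))))
  →11  S(S(S(S(add(Z, mul(SZ, add(SZ, SZ)))))))
  →12  S(S(S(S(mul(SZ, add(SZ, SZ))))))
  →13  S(S(S(S(add(add(SZ, SZ), mul(Z, add(SZ, SZ)))))))
  →14  S(S(S(S(add(S(add(Z, SZ)), mul(Z, add(SZ, SZ)))))))
  →15  S(S(S(S(S(add(add(Z, SZ), mul(Z, add(SZ, SZ))))))))
  →16  S(S(S(S(S(add(SZ, mul(Z, add(SZ, SZ))))))))
  →17  S(S(S(S(S(S(add(Z, mul(Z, add(SZ, SZ)))))))))
  →18  S(S(S(S(S(S(mul(Z, add(SZ, SZ))))))))
  →19  S^6(Z)

Term B:
  start: mul(mul(SZ, SSSZ), add(SZ, SZ))
  →1  mul(add(SSSZ, mul(Z, SSSZ)), add(SZ, SZ))
  →2  mul(S(add(SSZ, mul(Z, SSSZ))), add(SZ, SZ))
  →3  add(add(SZ, SZ), mul(add(SSZ, mul(Z, SSSZ)), add(SZ, SZ)))
  →4  add(S(add(Z, SZ)), mul(add(SSZ, mul(Z, SSSZ)), add(SZ, SZ)))
  →5  S(add(add(Z, SZ), mul(add(SSZ, mul(Z, SSSZ)), add(SZ, SZ))))
  →6  S(add(SZ, mul(add(SSZ, mul(Z, SSSZ)), add(SZ, SZ))))
  →7  S(S(add(Z, mul(add(SSZ, mul(Z, SSSZ)), add(SZ, SZ)))))
  →8  S(S(mul(add(SSZ, mul(Z, SSSZ)), add(SZ, SZ))))
  →9  S(S(mul(S(add(SZ, mul(Z, SSSZ))), add(SZ, SZ))))
  →10  S(S(add(add(SZ, SZ), mul(add(SZ, mul(Z, SSSZ)), add(SZ, SZ)))))
  →11  S(S(add(S(add(Z, SZ)), mul(add(SZ, mul(Z, SSSZ)), add(SZ, SZ)))))
  →12  S(S(S(add(add(Z, SZ), mul(add(SZ, mul(Z, SSSZ)), add(SZ, SZ))))))
  →13  S(S(S(add(SZ, mul(add(SZ, mul(Z, SSSZ)), add(SZ, SZ))))))
  →14  S(S(S(S(add(Z, mul(add(SZ, mul(Z, SSSZ)), add(SZ, SZ)))))))
  →15  S(S(S(S(mul(add(SZ, mul(Z, SSSZ)), add(SZ, SZ))))))
  →16  S(S(S(S(mul(S(add(Z, mul(Z, SSSZ))), add(SZ, SZ))))))
  →17  S(S(S(S(add(add(SZ, SZ), mul(add(Z, mul(Z, SSSZ)), add(SZ, SZ)))))))
  →18  S(S(S(S(add(S(add(Z, SZ)), mul(add(Z, mul(Z, SSSZ)), add(SZ, SZ)))))))
  →19  S(S(S(S(S(add(add(Z, SZ), mul(add(Z, mul(Z, SSSZ)), add(SZ, SZ))))))))
  →20  S(S(S(S(S(add(SZ, mul(add(Z, mul(Z, SSSZ)), add(SZ, SZ))))))))
  →21  S(S(S(S(S(S(add(Z, mul(add(Z, mul(Z, SSSZ)), add(SZ, SZ)))))))))
  →22  S(S(S(S(S(S(mul(add(Z, mul(Z, SSSZ)), add(SZ, SZ))))))))
  →23  S(S(S(S(S(S(mul(mul(Z, SSSZ), add(SZ, SZ))))))))
  →24  S(S(S(S(S(S(mul(Z, add(SZ, SZ))))))))
  →25  S^6(Z)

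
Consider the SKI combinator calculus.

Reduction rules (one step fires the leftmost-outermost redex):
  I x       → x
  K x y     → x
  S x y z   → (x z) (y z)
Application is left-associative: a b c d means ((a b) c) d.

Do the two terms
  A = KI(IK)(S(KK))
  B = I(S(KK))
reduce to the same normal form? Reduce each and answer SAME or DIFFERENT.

Answer: SAME — A ⇓ S(KK), B ⇓ S(KK)

Reduction:
Term A:
  start: KI(IK)(S(KK))
  →1  I(S(KK))
  →2  S(KK)

Term B:
  start: I(S(KK))
  →1  S(KK)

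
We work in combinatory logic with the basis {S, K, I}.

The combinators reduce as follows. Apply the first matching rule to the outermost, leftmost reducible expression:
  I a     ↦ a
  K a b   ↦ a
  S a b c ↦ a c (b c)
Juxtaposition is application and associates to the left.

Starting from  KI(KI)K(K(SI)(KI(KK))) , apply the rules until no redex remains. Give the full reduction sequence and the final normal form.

Answer: normal form = K(SI)  (in 3 steps)

Reduction:
  start: KI(KI)K(K(SI)(KI(KK)))
  →1  IK(K(SI)(KI(KK)))
  →2  K(K(SI)(KI(KK)))
  →3  K(SI)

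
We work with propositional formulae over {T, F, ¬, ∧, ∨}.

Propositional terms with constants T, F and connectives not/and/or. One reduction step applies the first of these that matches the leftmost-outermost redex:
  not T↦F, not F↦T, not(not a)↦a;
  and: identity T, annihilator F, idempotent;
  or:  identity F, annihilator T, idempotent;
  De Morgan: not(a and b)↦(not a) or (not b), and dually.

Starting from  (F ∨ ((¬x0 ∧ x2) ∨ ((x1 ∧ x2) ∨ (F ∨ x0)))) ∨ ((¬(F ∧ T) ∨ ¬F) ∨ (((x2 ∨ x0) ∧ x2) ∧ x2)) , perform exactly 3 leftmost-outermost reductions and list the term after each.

  start: (F ∨ ((¬x0 ∧ x2) ∨ ((x1 ∧ x2) ∨ (F ∨ x0)))) ∨ ((¬(F ∧ T) ∨ ¬F) ∨ (((x2 ∨ x0) ∧ x2) ∧ x2))
  [1] ((¬x0 ∧ x2) ∨ ((x1 ∧ x2) ∨ (F ∨ x0))) ∨ ((¬(F ∧ T) ∨ ¬F) ∨ (((x2 ∨ x0) ∧ x2) ∧ x2))
  [2] ((¬x0 ∧ x2) ∨ ((x1 ∧ x2) ∨ x0)) ∨ ((¬(F ∧ T) ∨ ¬F) ∨ (((x2 ∨ x0) ∧ x2) ∧ x2))
  [3] ((¬x0 ∧ x2) ∨ ((x1 ∧ x2) ∨ x0)) ∨ (((¬F ∨ ¬T) ∨ ¬F) ∨ (((x2 ∨ x0) ∧ x2) ∧ x2))

Answer: after 3 steps: ((¬x0 ∧ x2) ∨ ((x1 ∧ x2) ∨ x0)) ∨ (((¬F ∨ ¬T) ∨ ¬F) ∨ (((x2 ∨ x0) ∧ x2) ∧ x2))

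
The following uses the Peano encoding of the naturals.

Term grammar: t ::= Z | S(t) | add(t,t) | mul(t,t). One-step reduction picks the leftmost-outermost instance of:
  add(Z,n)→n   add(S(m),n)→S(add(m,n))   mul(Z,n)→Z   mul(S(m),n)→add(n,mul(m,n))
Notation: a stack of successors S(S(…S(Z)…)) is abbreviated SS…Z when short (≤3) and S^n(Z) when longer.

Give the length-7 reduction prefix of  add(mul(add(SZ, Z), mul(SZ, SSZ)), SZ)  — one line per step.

Answer: after 7 steps: S(add(add(S(add(Z, mul(Z, SSZ))), mul(add(Z, Z), mul(SZ, SSZ))), SZ))

Reduction:
  start: add(mul(add(SZ, Z), mul(SZ, SSZ)), SZ)
  step 1: add(mul(S(add(Z, Z)), mul(SZ, SSZ)), SZ)
  step 2: add(add(mul(SZ, SSZ), mul(add(Z, Z), mul(SZ, SSZ))), SZ)
  step 3: add(add(add(SSZ, mul(Z, SSZ)), mul(add(Z, Z), mul(SZ, SSZ))), SZ)
  step 4: add(add(S(add(SZ, mul(Z, SSZ))), mul(add(Z, Z), mul(SZ, SSZ))), SZ)
  step 5: add(S(add(add(SZ, mul(Z, SSZ)), mul(add(Z, Z), mul(SZ, SSZ)))), SZ)
  step 6: S(add(add(add(SZ, mul(Z, SSZ)), mul(add(Z, Z), mul(SZ, SSZ))), SZ))
  step 7: S(add(add(S(add(Z, mul(Z, SSZ))), mul(add(Z, Z), mul(SZ, SSZ))), SZ))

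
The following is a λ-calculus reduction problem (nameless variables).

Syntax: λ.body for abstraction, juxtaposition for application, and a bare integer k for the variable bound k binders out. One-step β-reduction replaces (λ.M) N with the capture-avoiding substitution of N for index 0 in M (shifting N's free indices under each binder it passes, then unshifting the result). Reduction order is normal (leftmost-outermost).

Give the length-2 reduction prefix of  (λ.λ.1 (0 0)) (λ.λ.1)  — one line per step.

  start: (λ.λ.1 (0 0)) (λ.λ.1)
  →1  λ.(λ.λ.1) (0 0)
  →2  λ.λ.1 1

Answer: after 2 steps: λ.λ.1 1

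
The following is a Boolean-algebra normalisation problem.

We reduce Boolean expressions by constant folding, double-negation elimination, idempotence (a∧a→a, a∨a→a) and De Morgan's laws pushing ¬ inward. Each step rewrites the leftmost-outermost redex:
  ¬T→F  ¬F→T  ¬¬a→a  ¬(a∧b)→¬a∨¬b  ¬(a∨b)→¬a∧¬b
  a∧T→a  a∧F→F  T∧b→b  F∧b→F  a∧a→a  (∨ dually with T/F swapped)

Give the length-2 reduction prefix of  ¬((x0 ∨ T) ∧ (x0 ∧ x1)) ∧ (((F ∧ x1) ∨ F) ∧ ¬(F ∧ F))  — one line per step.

  start: ¬((x0 ∨ T) ∧ (x0 ∧ x1)) ∧ (((F ∧ x1) ∨ F) ∧ ¬(F ∧ F))
  step 1: (¬(x0 ∨ T) ∨ ¬(x0 ∧ x1)) ∧ (((F ∧ x1) ∨ F) ∧ ¬(F ∧ F))
  step 2: ((¬x0 ∧ ¬T) ∨ ¬(x0 ∧ x1)) ∧ (((F ∧ x1) ∨ F) ∧ ¬(F ∧ F))

Answer: after 2 steps: ((¬x0 ∧ ¬T) ∨ ¬(x0 ∧ x1)) ∧ (((F ∧ x1) ∨ F) ∧ ¬(F ∧ F))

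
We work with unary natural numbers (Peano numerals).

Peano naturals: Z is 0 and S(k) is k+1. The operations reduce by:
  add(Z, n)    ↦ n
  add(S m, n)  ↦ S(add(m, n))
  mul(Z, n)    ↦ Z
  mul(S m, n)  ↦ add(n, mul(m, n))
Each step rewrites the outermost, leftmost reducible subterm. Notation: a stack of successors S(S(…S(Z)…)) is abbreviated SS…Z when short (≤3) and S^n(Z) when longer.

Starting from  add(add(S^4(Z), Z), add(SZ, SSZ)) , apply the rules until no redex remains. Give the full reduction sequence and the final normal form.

Answer: normal form = S^7(Z)  (in 12 steps)

Reduction:
  start: add(add(S^4(Z), Z), add(SZ, SSZ))
  step 1: add(S(add(SSSZ, Z)), add(SZ, SSZ))
  step 2: S(add(add(SSSZ, Z), add(SZ, SSZ)))
  step 3: S(add(S(add(SSZ, Z)), add(SZ, SSZ)))
  step 4: S(S(add(add(SSZ, Z), add(SZ, SSZ))))
  step 5: S(S(add(S(add(SZ, Z)), add(SZ, SSZ))))
  step 6: S(S(S(add(add(SZ, Z), add(SZ, SSZ)))))
  step 7: S(S(S(add(S(add(Z, Z)), add(SZ, SSZ)))))
  step 8: S(S(S(S(add(add(Z, Z), add(SZ, SSZ))))))
  step 9: S(S(S(S(add(Z, add(SZ, SSZ))))))
  step 10: S(S(S(S(add(SZ, SSZ)))))
  step 11: S(S(S(S(S(add(Z, SSZ))))))
  step 12: S^7(Z)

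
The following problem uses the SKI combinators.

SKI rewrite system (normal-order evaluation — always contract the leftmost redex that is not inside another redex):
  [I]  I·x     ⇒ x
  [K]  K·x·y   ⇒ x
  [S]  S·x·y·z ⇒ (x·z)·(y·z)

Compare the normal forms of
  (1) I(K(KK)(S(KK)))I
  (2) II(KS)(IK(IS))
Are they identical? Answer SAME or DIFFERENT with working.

Answer: DIFFERENT — A ⇓ K, B ⇓ S

Reduction:
Term A:
  start: I(K(KK)(S(KK)))I
  step 1: K(KK)(S(KK))I
  step 2: KKI
  step 3: K

Term B:
  start: II(KS)(IK(IS))
  step 1: I(KS)(IK(IS))
  step 2: KS(IK(IS))
  step 3: S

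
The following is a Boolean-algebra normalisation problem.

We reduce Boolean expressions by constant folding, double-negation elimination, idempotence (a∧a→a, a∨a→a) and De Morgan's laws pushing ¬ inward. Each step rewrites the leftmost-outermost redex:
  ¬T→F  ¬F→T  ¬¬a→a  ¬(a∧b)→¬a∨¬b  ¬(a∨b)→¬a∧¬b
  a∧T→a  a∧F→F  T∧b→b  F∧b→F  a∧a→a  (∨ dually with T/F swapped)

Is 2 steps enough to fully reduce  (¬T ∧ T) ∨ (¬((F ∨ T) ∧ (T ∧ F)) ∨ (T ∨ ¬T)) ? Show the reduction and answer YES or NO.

  start: (¬T ∧ T) ∨ (¬((F ∨ T) ∧ (T ∧ F)) ∨ (T ∨ ¬T))
  →1  ¬T ∨ (¬((F ∨ T) ∧ (T ∧ F)) ∨ (T ∨ ¬T))
  →2  F ∨ (¬((F ∨ T) ∧ (T ∧ F)) ∨ (T ∨ ¬T))

Answer: NO — after 2 steps the term is F ∨ (¬((F ∨ T) ∧ (T ∧ F)) ∨ (T ∨ ¬T)), not yet normal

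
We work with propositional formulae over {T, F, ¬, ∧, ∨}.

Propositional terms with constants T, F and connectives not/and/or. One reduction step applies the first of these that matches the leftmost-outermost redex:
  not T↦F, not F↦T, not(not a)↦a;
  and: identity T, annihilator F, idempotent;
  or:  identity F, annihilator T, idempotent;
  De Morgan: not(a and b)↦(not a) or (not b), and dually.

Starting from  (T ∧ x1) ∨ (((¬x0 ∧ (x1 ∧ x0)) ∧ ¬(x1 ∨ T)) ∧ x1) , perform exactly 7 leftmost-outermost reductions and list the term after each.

  start: (T ∧ x1) ∨ (((¬x0 ∧ (x1 ∧ x0)) ∧ ¬(x1 ∨ T)) ∧ x1)
  [1] x1 ∨ (((¬x0 ∧ (x1 ∧ x0)) ∧ ¬(x1 ∨ T)) ∧ x1)
  [2] x1 ∨ (((¬x0 ∧ (x1 ∧ x0)) ∧ (¬x1 ∧ ¬T)) ∧ x1)
  [3] x1 ∨ (((¬x0 ∧ (x1 ∧ x0)) ∧ (¬x1 ∧ F)) ∧ x1)
  [4] x1 ∨ (((¬x0 ∧ (x1 ∧ x0)) ∧ F) ∧ x1)
  [5] x1 ∨ (F ∧ x1)
  [6] x1 ∨ F
  [7] x1

Answer: after 7 steps: x1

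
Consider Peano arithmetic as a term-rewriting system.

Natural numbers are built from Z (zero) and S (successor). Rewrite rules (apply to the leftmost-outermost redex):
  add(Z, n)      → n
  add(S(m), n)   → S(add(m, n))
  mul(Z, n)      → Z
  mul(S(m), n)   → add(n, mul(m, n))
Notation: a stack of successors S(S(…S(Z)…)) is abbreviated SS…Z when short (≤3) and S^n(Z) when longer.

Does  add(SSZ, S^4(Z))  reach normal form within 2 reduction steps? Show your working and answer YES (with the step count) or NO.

  start: add(SSZ, S^4(Z))
  →1  S(add(SZ, S^4(Z)))
  →2  S(S(add(Z, S^4(Z))))

Answer: NO — after 2 steps the term is S(S(add(Z, S^4(Z)))), not yet normal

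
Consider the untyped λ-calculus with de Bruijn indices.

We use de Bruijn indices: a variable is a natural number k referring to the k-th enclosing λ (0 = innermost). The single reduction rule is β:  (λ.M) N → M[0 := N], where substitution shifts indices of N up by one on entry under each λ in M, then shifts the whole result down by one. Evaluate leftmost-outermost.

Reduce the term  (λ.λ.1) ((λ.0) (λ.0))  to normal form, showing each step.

  start: (λ.λ.1) ((λ.0) (λ.0))
  →1  λ.(λ.0) (λ.0)
  →2  λ.λ.0

Answer: normal form = λ.λ.0  (in 2 steps)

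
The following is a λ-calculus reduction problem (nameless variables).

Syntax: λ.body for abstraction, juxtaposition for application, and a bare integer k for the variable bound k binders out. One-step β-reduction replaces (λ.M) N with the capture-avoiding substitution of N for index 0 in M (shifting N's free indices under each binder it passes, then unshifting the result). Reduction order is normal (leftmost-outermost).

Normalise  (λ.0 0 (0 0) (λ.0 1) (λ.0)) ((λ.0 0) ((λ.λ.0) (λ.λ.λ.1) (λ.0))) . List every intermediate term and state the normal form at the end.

  start: (λ.0 0 (0 0) (λ.0 1) (λ.0)) ((λ.0 0) ((λ.λ.0) (λ.λ.λ.1) (λ.0)))
  [1] (λ.0 0) ((λ.λ.0) (λ.λ.λ.1) (λ.0)) ((λ.0 0) ((λ.λ.0) (λ.λ.λ.1) (λ.0))) ((λ.0 0) ((λ.λ.0) (λ.λ.λ.1) (λ.0)) ((λ.0 0) ((λ.λ.0) (λ.λ.λ.1) (λ.0)))) (λ.0 ((λ.0 0) ((λ.λ.0) (λ.λ.λ.1) (λ.0)))) (λ.0)
  [2] (λ.λ.0) (λ.λ.λ.1) (λ.0) ((λ.λ.0) (λ.λ.λ.1) (λ.0)) ((λ.0 0) ((λ.λ.0) (λ.λ.λ.1) (λ.0))) ((λ.0 0) ((λ.λ.0) (λ.λ.λ.1) (λ.0)) ((λ.0 0) ((λ.λ.0) (λ.λ.λ.1) (λ.0)))) (λ.0 ((λ.0 0) ((λ.λ.0) (λ.λ.λ.1) (λ.0)))) (λ.0)
  [3] (λ.0) (λ.0) ((λ.λ.0) (λ.λ.λ.1) (λ.0)) ((λ.0 0) ((λ.λ.0) (λ.λ.λ.1) (λ.0))) ((λ.0 0) ((λ.λ.0) (λ.λ.λ.1) (λ.0)) ((λ.0 0) ((λ.λ.0) (λ.λ.λ.1) (λ.0)))) (λ.0 ((λ.0 0) ((λ.λ.0) (λ.λ.λ.1) (λ.0)))) (λ.0)
  [4] (λ.0) ((λ.λ.0) (λ.λ.λ.1) (λ.0)) ((λ.0 0) ((λ.λ.0) (λ.λ.λ.1) (λ.0))) ((λ.0 0) ((λ.λ.0) (λ.λ.λ.1) (λ.0)) ((λ.0 0) ((λ.λ.0) (λ.λ.λ.1) (λ.0)))) (λ.0 ((λ.0 0) ((λ.λ.0) (λ.λ.λ.1) (λ.0)))) (λ.0)
  [5] (λ.λ.0) (λ.λ.λ.1) (λ.0) ((λ.0 0) ((λ.λ.0) (λ.λ.λ.1) (λ.0))) ((λ.0 0) ((λ.λ.0) (λ.λ.λ.1) (λ.0)) ((λ.0 0) ((λ.λ.0) (λ.λ.λ.1) (λ.0)))) (λ.0 ((λ.0 0) ((λ.λ.0) (λ.λ.λ.1) (λ.0)))) (λ.0)
  [6] (λ.0) (λ.0) ((λ.0 0) ((λ.λ.0) (λ.λ.λ.1) (λ.0))) ((λ.0 0) ((λ.λ.0) (λ.λ.λ.1) (λ.0)) ((λ.0 0) ((λ.λ.0) (λ.λ.λ.1) (λ.0)))) (λ.0 ((λ.0 0) ((λ.λ.0) (λ.λ.λ.1) (λ.0)))) (λ.0)
  [7] (λ.0) ((λ.0 0) ((λ.λ.0) (λ.λ.λ.1) (λ.0))) ((λ.0 0) ((λ.λ.0) (λ.λ.λ.1) (λ.0)) ((λ.0 0) ((λ.λ.0) (λ.λ.λ.1) (λ.0)))) (λ.0 ((λ.0 0) ((λ.λ.0) (λ.λ.λ.1) (λ.0)))) (λ.0)
  [8] (λ.0 0) ((λ.λ.0) (λ.λ.λ.1) (λ.0)) ((λ.0 0) ((λ.λ.0) (λ.λ.λ.1) (λ.0)) ((λ.0 0) ((λ.λ.0) (λ.λ.λ.1) (λ.0)))) (λ.0 ((λ.0 0) ((λ.λ.0) (λ.λ.λ.1) (λ.0)))) (λ.0)
  [9] (λ.λ.0) (λ.λ.λ.1) (λ.0) ((λ.λ.0) (λ.λ.λ.1) (λ.0)) ((λ.0 0) ((λ.λ.0) (λ.λ.λ.1) (λ.0)) ((λ.0 0) ((λ.λ.0) (λ.λ.λ.1) (λ.0)))) (λ.0 ((λ.0 0) ((λ.λ.0) (λ.λ.λ.1) (λ.0)))) (λ.0)
  [10] (λ.0) (λ.0) ((λ.λ.0) (λ.λ.λ.1) (λ.0)) ((λ.0 0) ((λ.λ.0) (λ.λ.λ.1) (λ.0)) ((λ.0 0) ((λ.λ.0) (λ.λ.λ.1) (λ.0)))) (λ.0 ((λ.0 0) ((λ.λ.0) (λ.λ.λ.1) (λ.0)))) (λ.0)
  [11] (λ.0) ((λ.λ.0) (λ.λ.λ.1) (λ.0)) ((λ.0 0) ((λ.λ.0) (λ.λ.λ.1) (λ.0)) ((λ.0 0) ((λ.λ.0) (λ.λ.λ.1) (λ.0)))) (λ.0 ((λ.0 0) ((λ.λ.0) (λ.λ.λ.1) (λ.0)))) (λ.0)
  [12] (λ.λ.0) (λ.λ.λ.1) (λ.0) ((λ.0 0) ((λ.λ.0) (λ.λ.λ.1) (λ.0)) ((λ.0 0) ((λ.λ.0) (λ.λ.λ.1) (λ.0)))) (λ.0 ((λ.0 0) ((λ.λ.0) (λ.λ.λ.1) (λ.0)))) (λ.0)
  [13] (λ.0) (λ.0) ((λ.0 0) ((λ.λ.0) (λ.λ.λ.1) (λ.0)) ((λ.0 0) ((λ.λ.0) (λ.λ.λ.1) (λ.0)))) (λ.0 ((λ.0 0) ((λ.λ.0) (λ.λ.λ.1) (λ.0)))) (λ.0)
  [14] (λ.0) ((λ.0 0) ((λ.λ.0) (λ.λ.λ.1) (λ.0)) ((λ.0 0) ((λ.λ.0) (λ.λ.λ.1) (λ.0)))) (λ.0 ((λ.0 0) ((λ.λ.0) (λ.λ.λ.1) (λ.0)))) (λ.0)
  [15] (λ.0 0) ((λ.λ.0) (λ.λ.λ.1) (λ.0)) ((λ.0 0) ((λ.λ.0) (λ.λ.λ.1) (λ.0))) (λ.0 ((λ.0 0) ((λ.λ.0) (λ.λ.λ.1) (λ.0)))) (λ.0)
  [16] (λ.λ.0) (λ.λ.λ.1) (λ.0) ((λ.λ.0) (λ.λ.λ.1) (λ.0)) ((λ.0 0) ((λ.λ.0) (λ.λ.λ.1) (λ.0))) (λ.0 ((λ.0 0) ((λ.λ.0) (λ.λ.λ.1) (λ.0)))) (λ.0)
  [17] (λ.0) (λ.0) ((λ.λ.0) (λ.λ.λ.1) (λ.0)) ((λ.0 0) ((λ.λ.0) (λ.λ.λ.1) (λ.0))) (λ.0 ((λ.0 0) ((λ.λ.0) (λ.λ.λ.1) (λ.0)))) (λ.0)
  [18] (λ.0) ((λ.λ.0) (λ.λ.λ.1) (λ.0)) ((λ.0 0) ((λ.λ.0) (λ.λ.λ.1) (λ.0))) (λ.0 ((λ.0 0) ((λ.λ.0) (λ.λ.λ.1) (λ.0)))) (λ.0)
  [19] (λ.λ.0) (λ.λ.λ.1) (λ.0) ((λ.0 0) ((λ.λ.0) (λ.λ.λ.1) (λ.0))) (λ.0 ((λ.0 0) ((λ.λ.0) (λ.λ.λ.1) (λ.0)))) (λ.0)
  [20] (λ.0) (λ.0) ((λ.0 0) ((λ.λ.0) (λ.λ.λ.1) (λ.0))) (λ.0 ((λ.0 0) ((λ.λ.0) (λ.λ.λ.1) (λ.0)))) (λ.0)
  [21] (λ.0) ((λ.0 0) ((λ.λ.0) (λ.λ.λ.1) (λ.0))) (λ.0 ((λ.0 0) ((λ.λ.0) (λ.λ.λ.1) (λ.0)))) (λ.0)
  [22] (λ.0 0) ((λ.λ.0) (λ.λ.λ.1) (λ.0)) (λ.0 ((λ.0 0) ((λ.λ.0) (λ.λ.λ.1) (λ.0)))) (λ.0)
  [23] (λ.λ.0) (λ.λ.λ.1) (λ.0) ((λ.λ.0) (λ.λ.λ.1) (λ.0)) (λ.0 ((λ.0 0) ((λ.λ.0) (λ.λ.λ.1) (λ.0)))) (λ.0)
  [24] (λ.0) (λ.0) ((λ.λ.0) (λ.λ.λ.1) (λ.0)) (λ.0 ((λ.0 0) ((λ.λ.0) (λ.λ.λ.1) (λ.0)))) (λ.0)
  [25] (λ.0) ((λ.λ.0) (λ.λ.λ.1) (λ.0)) (λ.0 ((λ.0 0) ((λ.λ.0) (λ.λ.λ.1) (λ.0)))) (λ.0)
  [26] (λ.λ.0) (λ.λ.λ.1) (λ.0) (λ.0 ((λ.0 0) ((λ.λ.0) (λ.λ.λ.1) (λ.0)))) (λ.0)
  [27] (λ.0) (λ.0) (λ.0 ((λ.0 0) ((λ.λ.0) (λ.λ.λ.1) (λ.0)))) (λ.0)
  [28] (λ.0) (λ.0 ((λ.0 0) ((λ.λ.0) (λ.λ.λ.1) (λ.0)))) (λ.0)
  [29] (λ.0 ((λ.0 0) ((λ.λ.0) (λ.λ.λ.1) (λ.0)))) (λ.0)
  [30] (λ.0) ((λ.0 0) ((λ.λ.0) (λ.λ.λ.1) (λ.0)))
  [31] (λ.0 0) ((λ.λ.0) (λ.λ.λ.1) (λ.0))
  [32] (λ.λ.0) (λ.λ.λ.1) (λ.0) ((λ.λ.0) (λ.λ.λ.1) (λ.0))
  [33] (λ.0) (λ.0) ((λ.λ.0) (λ.λ.λ.1) (λ.0))
  [34] (λ.0) ((λ.λ.0) (λ.λ.λ.1) (λ.0))
  [35] (λ.λ.0) (λ.λ.λ.1) (λ.0)
  [36] (λ.0) (λ.0)
  [37] λ.0

Answer: normal form = λ.0  (in 37 steps)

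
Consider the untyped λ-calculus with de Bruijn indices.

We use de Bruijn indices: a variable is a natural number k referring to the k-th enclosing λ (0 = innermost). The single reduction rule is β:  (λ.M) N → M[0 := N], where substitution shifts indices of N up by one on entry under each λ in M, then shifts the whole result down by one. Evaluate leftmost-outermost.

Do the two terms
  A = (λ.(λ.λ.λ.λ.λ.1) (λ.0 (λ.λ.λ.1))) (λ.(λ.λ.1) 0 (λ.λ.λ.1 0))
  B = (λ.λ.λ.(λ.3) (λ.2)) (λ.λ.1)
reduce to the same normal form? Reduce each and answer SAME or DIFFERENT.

Answer: SAME — A ⇓ λ.λ.λ.λ.1, B ⇓ λ.λ.λ.λ.1

Reduction:
Term A:
  start: (λ.(λ.λ.λ.λ.λ.1) (λ.0 (λ.λ.λ.1))) (λ.(λ.λ.1) 0 (λ.λ.λ.1 0))
  [1] (λ.λ.λ.λ.λ.1) (λ.0 (λ.λ.λ.1))
  [2] λ.λ.λ.λ.1

Term B:
  start: (λ.λ.λ.(λ.3) (λ.2)) (λ.λ.1)
  [1] λ.λ.(λ.λ.λ.1) (λ.2)
  [2] λ.λ.λ.λ.1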